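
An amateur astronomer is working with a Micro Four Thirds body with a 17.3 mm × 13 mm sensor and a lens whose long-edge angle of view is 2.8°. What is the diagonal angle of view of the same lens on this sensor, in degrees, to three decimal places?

From the long-edge AOV: f = 17.3 / (2·tan(1.4°)) = 17.3 / 0.04888 ≈ 353.9356 mm.
Sensor diagonal = √(17.3² + 13²) = √468.2900 ≈ 21.6400 mm.
Diagonal AOV = 2·arctan(21.6400 / (2 × 353.9356)) = 2·arctan(0.03057) ≈ 3.5020°.

3.502°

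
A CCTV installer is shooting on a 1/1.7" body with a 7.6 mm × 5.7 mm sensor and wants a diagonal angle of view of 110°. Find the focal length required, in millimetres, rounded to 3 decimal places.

Sensor diagonal = √(7.6² + 5.7²) = √90.2500 ≈ 9.5000 mm.
From α = 2·arctan(d/2f) we get f = d / (2·tan(α/2)).
With d = 9.5000 mm and α/2 = 55°, tan(α/2) ≈ 1.42815, so f ≈ 9.5000 / 2.85630 ≈ 3.3260 mm.

3.326 mm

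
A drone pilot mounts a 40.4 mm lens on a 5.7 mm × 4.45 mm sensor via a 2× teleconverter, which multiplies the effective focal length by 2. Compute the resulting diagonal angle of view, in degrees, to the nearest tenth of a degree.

Effective focal length f = 40.4 × 2 = 80.8 mm.
Sensor diagonal = √(5.7² + 4.45²) = √52.2925 ≈ 7.2314 mm.
α = 2·arctan(7.231 / (2 × 80.8)) = 2·arctan(0.04475) ≈ 5.1244°.

5.1°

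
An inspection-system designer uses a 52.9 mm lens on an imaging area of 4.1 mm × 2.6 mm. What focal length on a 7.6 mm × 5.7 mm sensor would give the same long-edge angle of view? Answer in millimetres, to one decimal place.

98.1 mm

Equal angle of view means equal width/f ratio, so f₂ = f₁ · (width₂/width₁) = 52.9 × 7.6/4.1.
f₂ = 52.9 × 1.85366 ≈ 98.059 mm.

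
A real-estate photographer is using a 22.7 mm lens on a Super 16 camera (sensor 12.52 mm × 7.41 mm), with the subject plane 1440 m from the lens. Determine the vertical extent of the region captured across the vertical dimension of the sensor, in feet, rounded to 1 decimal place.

dₒ: 1440 m = 1.44e+06 mm.
Similar triangles through the lens centre give W/dₒ = h/dᵢ; with 1/f = 1/dₒ + 1/dᵢ this gives W = h·(dₒ − f)/f.
W = 7.41 mm × (1.44e+06 − 22.7) / 22.7 = 7.41 × 63435.1233 ≈ 470054.264 mm = 470054.264/304.8 ft = 1542.17 ft.

1542.2 ft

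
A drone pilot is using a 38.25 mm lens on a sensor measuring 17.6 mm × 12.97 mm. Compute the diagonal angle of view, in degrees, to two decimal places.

31.90°

Sensor diagonal = √(17.6² + 12.97²) = √477.9809 ≈ 21.8628 mm.
Angle of view α = 2·arctan(d/2f) with d = 21.8628 mm and f = 38.25 mm.
d/2f = 0.28579; arctan(0.28579) ≈ 15.9493°, so α ≈ 31.8986°.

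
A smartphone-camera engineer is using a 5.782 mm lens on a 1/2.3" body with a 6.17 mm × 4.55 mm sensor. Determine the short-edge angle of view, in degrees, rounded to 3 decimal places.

42.956°

Angle of view α = 2·arctan(h/2f) with h = 4.55 mm and f = 5.782 mm.
h/2f = 0.39346; arctan(0.39346) ≈ 21.4778°, so α ≈ 42.9556°.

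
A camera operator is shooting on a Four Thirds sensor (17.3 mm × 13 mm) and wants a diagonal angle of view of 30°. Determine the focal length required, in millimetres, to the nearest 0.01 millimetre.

Sensor diagonal = √(17.3² + 13²) = √468.2900 ≈ 21.6400 mm.
From α = 2·arctan(d/2f) we get f = d / (2·tan(α/2)).
With d = 21.6400 mm and α/2 = 15°, tan(α/2) ≈ 0.26795, so f ≈ 21.6400 / 0.53590 ≈ 40.3808 mm.

40.38 mm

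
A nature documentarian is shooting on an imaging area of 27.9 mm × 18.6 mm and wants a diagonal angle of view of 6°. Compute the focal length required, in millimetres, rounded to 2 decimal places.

319.91 mm

Sensor diagonal = √(27.9² + 18.6²) = √1124.3700 ≈ 33.5316 mm.
From α = 2·arctan(d/2f) we get f = d / (2·tan(α/2)).
With d = 33.5316 mm and α/2 = 3°, tan(α/2) ≈ 0.05241, so f ≈ 33.5316 / 0.10482 ≈ 319.9108 mm.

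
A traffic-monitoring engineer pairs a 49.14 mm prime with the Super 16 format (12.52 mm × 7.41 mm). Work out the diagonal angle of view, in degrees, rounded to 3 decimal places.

16.841°

Sensor diagonal = √(12.52² + 7.41²) = √211.6585 ≈ 14.5485 mm.
Angle of view α = 2·arctan(d/2f) with d = 14.5485 mm and f = 49.14 mm.
d/2f = 0.14803; arctan(0.14803) ≈ 8.4204°, so α ≈ 16.8408°.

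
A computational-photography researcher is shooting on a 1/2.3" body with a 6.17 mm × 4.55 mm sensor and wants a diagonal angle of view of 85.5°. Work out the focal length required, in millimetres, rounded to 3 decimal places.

4.147 mm

Sensor diagonal = √(6.17² + 4.55²) = √58.7714 ≈ 7.6663 mm.
From α = 2·arctan(d/2f) we get f = d / (2·tan(α/2)).
With d = 7.6663 mm and α/2 = 42.75°, tan(α/2) ≈ 0.92439, so f ≈ 7.6663 / 1.84878 ≈ 4.1467 mm.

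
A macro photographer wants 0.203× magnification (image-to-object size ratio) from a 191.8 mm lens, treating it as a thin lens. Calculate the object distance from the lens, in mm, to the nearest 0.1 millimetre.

1136.6 mm

With m = dᵢ/dₒ and 1/f = 1/dₒ + 1/dᵢ, substituting dᵢ = m·dₒ gives 1/f = (1 + 1/m)/dₒ, hence dₒ = f·(1 + 1/m).
dₒ = 191.8 × (1 + 1/0.203) = 191.8 × 5.92611 ≈ 1136.628 mm.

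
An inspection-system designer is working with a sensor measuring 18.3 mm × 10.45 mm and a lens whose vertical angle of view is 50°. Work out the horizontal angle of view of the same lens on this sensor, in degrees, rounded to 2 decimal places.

From the vertical AOV: f = 10.45 / (2·tan(25°)) = 10.45 / 0.93262 ≈ 11.2050 mm.
Horizontal AOV = 2·arctan(18.3 / (2 × 11.2050)) = 2·arctan(0.81660) ≈ 78.4699°.

78.47°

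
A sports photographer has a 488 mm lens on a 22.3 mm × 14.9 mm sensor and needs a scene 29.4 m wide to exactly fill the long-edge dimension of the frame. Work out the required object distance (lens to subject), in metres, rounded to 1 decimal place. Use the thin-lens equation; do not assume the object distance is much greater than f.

643.9 m

W: 29.4 m = 29400 mm.
Magnification m = w/W = dᵢ/dₒ; combined with 1/f = 1/dₒ + 1/dᵢ this gives dₒ = f·(1 + W/w).
dₒ = 488 mm × (1 + 29400/22.3) = 488 × 1319.3857 ≈ 643860.197 mm = 643.86 m.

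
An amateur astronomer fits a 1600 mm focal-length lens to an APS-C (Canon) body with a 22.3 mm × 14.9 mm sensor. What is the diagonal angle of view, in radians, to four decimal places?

Sensor diagonal = √(22.3² + 14.9²) = √719.3000 ≈ 26.8198 mm.
Angle of view α = 2·arctan(d/2f) with d = 26.8198 mm and f = 1600 mm.
d/2f = 0.00838; arctan(0.00838) ≈ 0.0084 rad, so α ≈ 0.0168 rad.

0.0168 rad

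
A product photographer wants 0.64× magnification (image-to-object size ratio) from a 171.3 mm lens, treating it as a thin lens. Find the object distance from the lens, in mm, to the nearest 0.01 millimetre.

438.96 mm

With m = dᵢ/dₒ and 1/f = 1/dₒ + 1/dᵢ, substituting dᵢ = m·dₒ gives 1/f = (1 + 1/m)/dₒ, hence dₒ = f·(1 + 1/m).
dₒ = 171.3 × (1 + 1/0.64) = 171.3 × 2.56250 ≈ 438.956 mm.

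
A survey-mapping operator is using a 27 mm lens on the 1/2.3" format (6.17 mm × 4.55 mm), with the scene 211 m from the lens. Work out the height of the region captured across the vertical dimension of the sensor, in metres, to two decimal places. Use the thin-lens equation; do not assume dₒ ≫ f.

dₒ: 211 m = 211000 mm.
Similar triangles through the lens centre give W/dₒ = h/dᵢ; with 1/f = 1/dₒ + 1/dᵢ this gives W = h·(dₒ − f)/f.
W = 4.55 mm × (211000 − 27) / 27 = 4.55 × 7813.8148 ≈ 35552.857 mm = 35.5529 m.

35.55 m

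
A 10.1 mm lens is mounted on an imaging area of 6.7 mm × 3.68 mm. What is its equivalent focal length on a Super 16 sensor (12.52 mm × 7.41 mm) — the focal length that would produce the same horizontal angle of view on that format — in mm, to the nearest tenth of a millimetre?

18.9 mm

Equal angle of view means equal width/f ratio, so f₂ = f₁ · (width₂/width₁) = 10.1 × 12.52/6.7.
f₂ = 10.1 × 1.86866 ≈ 18.873 mm.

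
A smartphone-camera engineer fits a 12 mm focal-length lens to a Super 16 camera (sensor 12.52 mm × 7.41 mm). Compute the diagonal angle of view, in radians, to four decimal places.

Sensor diagonal = √(12.52² + 7.41²) = √211.6585 ≈ 14.5485 mm.
Angle of view α = 2·arctan(d/2f) with d = 14.5485 mm and f = 12 mm.
d/2f = 0.60619; arctan(0.60619) ≈ 0.5450 rad, so α ≈ 1.0899 rad.

1.0899 rad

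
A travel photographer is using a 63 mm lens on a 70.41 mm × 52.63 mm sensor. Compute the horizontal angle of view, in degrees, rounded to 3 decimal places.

Angle of view α = 2·arctan(w/2f) with w = 70.41 mm and f = 63 mm.
w/2f = 0.55881; arctan(0.55881) ≈ 29.1969°, so α ≈ 58.3937°.

58.394°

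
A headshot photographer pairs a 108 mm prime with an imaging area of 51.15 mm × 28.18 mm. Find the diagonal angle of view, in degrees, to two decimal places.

30.26°

Sensor diagonal = √(51.15² + 28.18²) = √3410.4349 ≈ 58.3989 mm.
Angle of view α = 2·arctan(d/2f) with d = 58.3989 mm and f = 108 mm.
d/2f = 0.27037; arctan(0.27037) ≈ 15.1291°, so α ≈ 30.2582°.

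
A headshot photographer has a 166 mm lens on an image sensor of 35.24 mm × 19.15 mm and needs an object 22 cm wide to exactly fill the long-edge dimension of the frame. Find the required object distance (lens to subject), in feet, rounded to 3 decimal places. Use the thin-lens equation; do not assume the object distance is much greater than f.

W: 22 cm = 220 mm.
Magnification m = w/W = dᵢ/dₒ; combined with 1/f = 1/dₒ + 1/dᵢ this gives dₒ = f·(1 + W/w).
dₒ = 166 mm × (1 + 220/35.24) = 166 × 7.2429 ≈ 1202.322 mm = 1202.322/304.8 ft = 3.94463 ft.

3.945 ft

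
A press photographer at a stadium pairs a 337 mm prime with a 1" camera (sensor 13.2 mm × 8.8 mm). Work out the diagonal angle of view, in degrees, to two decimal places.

2.70°

Sensor diagonal = √(13.2² + 8.8²) = √251.6800 ≈ 15.8644 mm.
Angle of view α = 2·arctan(d/2f) with d = 15.8644 mm and f = 337 mm.
d/2f = 0.02354; arctan(0.02354) ≈ 1.3484°, so α ≈ 2.6967°.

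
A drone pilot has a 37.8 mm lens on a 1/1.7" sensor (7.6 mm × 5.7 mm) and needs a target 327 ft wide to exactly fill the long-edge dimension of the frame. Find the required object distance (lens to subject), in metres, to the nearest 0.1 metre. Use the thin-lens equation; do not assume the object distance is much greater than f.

495.8 m

W: 327 ft × 304.8 mm/ft = 99669.60 mm.
Magnification m = w/W = dᵢ/dₒ; combined with 1/f = 1/dₒ + 1/dᵢ this gives dₒ = f·(1 + W/w).
dₒ = 37.8 mm × (1 + 99669.6/7.6) = 37.8 × 13115.4206 ≈ 495762.900 mm = 495.763 m.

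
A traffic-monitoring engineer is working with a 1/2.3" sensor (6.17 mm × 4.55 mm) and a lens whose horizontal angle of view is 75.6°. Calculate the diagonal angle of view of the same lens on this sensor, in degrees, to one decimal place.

From the horizontal AOV: f = 6.17 / (2·tan(37.8°)) = 6.17 / 1.55136 ≈ 3.9772 mm.
Sensor diagonal = √(6.17² + 4.55²) = √58.7714 ≈ 7.6663 mm.
Diagonal AOV = 2·arctan(7.6663 / (2 × 3.9772)) = 2·arctan(0.96379) ≈ 87.8870°.

87.9°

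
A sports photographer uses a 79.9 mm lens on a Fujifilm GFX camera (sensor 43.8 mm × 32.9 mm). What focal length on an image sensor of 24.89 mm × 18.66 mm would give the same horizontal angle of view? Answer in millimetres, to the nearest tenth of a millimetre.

45.4 mm

Equal angle of view means equal width/f ratio, so f₂ = f₁ · (width₂/width₁) = 79.9 × 24.89/43.8.
f₂ = 79.9 × 0.56826 ≈ 45.404 mm.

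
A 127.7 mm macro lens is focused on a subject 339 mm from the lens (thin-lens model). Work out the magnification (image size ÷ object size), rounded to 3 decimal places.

0.604×

Thin lens: 1/f = 1/dₒ + 1/dᵢ → 1/dᵢ = 1/127.7 − 1/339 = 0.0048810 mm⁻¹, so dᵢ ≈ 204.8760 mm.
Magnification m = dᵢ/dₒ = 204.8760/339 ≈ 0.60435.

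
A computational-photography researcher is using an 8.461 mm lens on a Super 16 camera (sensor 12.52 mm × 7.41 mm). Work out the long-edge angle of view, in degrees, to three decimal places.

Angle of view α = 2·arctan(w/2f) with w = 12.52 mm and f = 8.461 mm.
w/2f = 0.73987; arctan(0.73987) ≈ 36.4965°, so α ≈ 72.9929°.

72.993°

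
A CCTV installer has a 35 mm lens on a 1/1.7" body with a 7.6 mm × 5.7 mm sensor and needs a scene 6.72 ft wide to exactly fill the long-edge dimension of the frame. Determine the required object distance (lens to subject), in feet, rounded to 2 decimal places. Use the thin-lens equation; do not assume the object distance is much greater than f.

31.06 ft

W: 6.72 ft × 304.8 mm/ft = 2048.26 mm.
Magnification m = w/W = dᵢ/dₒ; combined with 1/f = 1/dₒ + 1/dᵢ this gives dₒ = f·(1 + W/w).
dₒ = 35 mm × (1 + 2048.26/7.6) = 35 × 270.5074 ≈ 9467.758 mm = 9467.758/304.8 ft = 31.0622 ft.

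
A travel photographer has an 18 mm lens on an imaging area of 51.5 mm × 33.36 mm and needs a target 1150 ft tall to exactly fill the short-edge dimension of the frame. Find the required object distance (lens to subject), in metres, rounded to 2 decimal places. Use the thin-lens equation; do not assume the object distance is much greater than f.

W: 1150 ft × 304.8 mm/ft = 350519.99 mm.
Magnification m = h/W = dᵢ/dₒ; combined with 1/f = 1/dₒ + 1/dᵢ this gives dₒ = f·(1 + W/h).
dₒ = 18 mm × (1 + 350520/33.36) = 18 × 10508.1939 ≈ 189147.490 mm = 189.147 m.

189.15 m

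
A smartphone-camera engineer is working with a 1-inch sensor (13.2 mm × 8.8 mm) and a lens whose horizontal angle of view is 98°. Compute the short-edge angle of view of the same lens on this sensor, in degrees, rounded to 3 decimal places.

74.970°

From the horizontal AOV: f = 13.2 / (2·tan(49°)) = 13.2 / 2.30074 ≈ 5.7373 mm.
Short-edge AOV = 2·arctan(8.8 / (2 × 5.7373)) = 2·arctan(0.76691) ≈ 74.9701°.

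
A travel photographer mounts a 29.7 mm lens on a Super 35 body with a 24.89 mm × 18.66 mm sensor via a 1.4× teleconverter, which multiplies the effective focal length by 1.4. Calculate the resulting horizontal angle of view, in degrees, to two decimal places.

33.33°

Effective focal length f = 29.7 × 1.4 = 41.58 mm.
α = 2·arctan(24.89 / (2 × 41.58)) = 2·arctan(0.29930) ≈ 33.3252°.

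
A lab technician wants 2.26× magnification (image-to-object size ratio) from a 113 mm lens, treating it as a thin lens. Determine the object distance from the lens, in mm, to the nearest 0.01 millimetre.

With m = dᵢ/dₒ and 1/f = 1/dₒ + 1/dᵢ, substituting dᵢ = m·dₒ gives 1/f = (1 + 1/m)/dₒ, hence dₒ = f·(1 + 1/m).
dₒ = 113 × (1 + 1/2.26) = 113 × 1.44248 ≈ 163.000 mm.

163.00 mm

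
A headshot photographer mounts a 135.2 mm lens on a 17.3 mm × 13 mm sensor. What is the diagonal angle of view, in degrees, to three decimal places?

9.151°

Sensor diagonal = √(17.3² + 13²) = √468.2900 ≈ 21.6400 mm.
Angle of view α = 2·arctan(d/2f) with d = 21.6400 mm and f = 135.2 mm.
d/2f = 0.08003; arctan(0.08003) ≈ 4.5756°, so α ≈ 9.1512°.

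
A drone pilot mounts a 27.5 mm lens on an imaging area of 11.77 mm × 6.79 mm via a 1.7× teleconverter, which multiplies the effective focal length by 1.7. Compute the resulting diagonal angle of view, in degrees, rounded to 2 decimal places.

Effective focal length f = 27.5 × 1.7 = 46.75 mm.
Sensor diagonal = √(11.77² + 6.79²) = √184.6370 ≈ 13.5881 mm.
α = 2·arctan(13.588 / (2 × 46.75)) = 2·arctan(0.14533) ≈ 16.5375°.

16.54°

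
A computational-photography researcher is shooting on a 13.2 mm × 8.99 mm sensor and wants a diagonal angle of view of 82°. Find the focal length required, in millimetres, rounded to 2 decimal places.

Sensor diagonal = √(13.2² + 8.99²) = √255.0601 ≈ 15.9706 mm.
From α = 2·arctan(d/2f) we get f = d / (2·tan(α/2)).
With d = 15.9706 mm and α/2 = 41°, tan(α/2) ≈ 0.86929, so f ≈ 15.9706 / 1.73857 ≈ 9.1860 mm.

9.19 mm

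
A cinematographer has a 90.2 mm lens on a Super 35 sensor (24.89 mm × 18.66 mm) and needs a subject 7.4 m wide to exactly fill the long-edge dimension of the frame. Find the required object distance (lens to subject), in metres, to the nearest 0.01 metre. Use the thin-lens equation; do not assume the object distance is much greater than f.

W: 7.4 m = 7400 mm.
Magnification m = w/W = dᵢ/dₒ; combined with 1/f = 1/dₒ + 1/dᵢ this gives dₒ = f·(1 + W/w).
dₒ = 90.2 mm × (1 + 7400/24.89) = 90.2 × 298.3082 ≈ 26907.396 mm = 26.9074 m.

26.91 m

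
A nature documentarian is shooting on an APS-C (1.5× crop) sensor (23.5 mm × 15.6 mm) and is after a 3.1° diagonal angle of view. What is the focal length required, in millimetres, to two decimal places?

Sensor diagonal = √(23.5² + 15.6²) = √795.6100 ≈ 28.2066 mm.
From α = 2·arctan(d/2f) we get f = d / (2·tan(α/2)).
With d = 28.2066 mm and α/2 = 1.55°, tan(α/2) ≈ 0.02706, so f ≈ 28.2066 / 0.05412 ≈ 521.2008 mm.

521.20 mm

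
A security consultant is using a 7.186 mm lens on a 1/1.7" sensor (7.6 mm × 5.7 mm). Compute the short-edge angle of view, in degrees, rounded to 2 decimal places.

43.27°

Angle of view α = 2·arctan(h/2f) with h = 5.7 mm and f = 7.186 mm.
h/2f = 0.39660; arctan(0.39660) ≈ 21.6335°, so α ≈ 43.2670°.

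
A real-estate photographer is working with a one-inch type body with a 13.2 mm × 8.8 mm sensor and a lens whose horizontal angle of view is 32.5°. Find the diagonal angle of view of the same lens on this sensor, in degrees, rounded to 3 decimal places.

From the horizontal AOV: f = 13.2 / (2·tan(16.25°)) = 13.2 / 0.58295 ≈ 22.6436 mm.
Sensor diagonal = √(13.2² + 8.8²) = √251.6800 ≈ 15.8644 mm.
Diagonal AOV = 2·arctan(15.8644 / (2 × 22.6436)) = 2·arctan(0.35031) ≈ 38.6115°.

38.611°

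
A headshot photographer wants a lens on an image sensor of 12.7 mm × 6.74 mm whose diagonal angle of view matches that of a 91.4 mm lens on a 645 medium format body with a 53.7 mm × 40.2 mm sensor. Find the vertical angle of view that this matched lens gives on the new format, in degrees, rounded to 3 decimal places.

Sensor diagonal = √(53.7² + 40.2²) = √4499.7300 ≈ 67.0800 mm.
Sensor diagonal = √(12.7² + 6.74²) = √206.7176 ≈ 14.3777 mm.
Equal diagonal AOV ⇒ f₂ = f₁ · 14.3777/67.0800 = 91.4 × 0.21434 ≈ 19.5903 mm.
Vertical AOV on the new format = 2·arctan(6.74 / (2 × 19.5903)) = 2·arctan(0.17202) ≈ 19.5214°.

19.521°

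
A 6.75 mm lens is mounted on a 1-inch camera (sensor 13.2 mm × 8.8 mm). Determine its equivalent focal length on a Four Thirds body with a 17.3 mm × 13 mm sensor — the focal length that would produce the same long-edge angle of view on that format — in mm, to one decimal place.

8.8 mm

Equal angle of view means equal width/f ratio, so f₂ = f₁ · (width₂/width₁) = 6.75 × 17.3/13.2.
f₂ = 6.75 × 1.31061 ≈ 8.847 mm.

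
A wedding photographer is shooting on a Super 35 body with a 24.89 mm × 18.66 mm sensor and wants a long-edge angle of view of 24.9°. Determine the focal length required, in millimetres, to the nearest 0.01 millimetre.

56.37 mm

From α = 2·arctan(w/2f) we get f = w / (2·tan(α/2)).
With w = 24.89 mm and α/2 = 12.45°, tan(α/2) ≈ 0.22078, so f ≈ 24.89 / 0.44156 ≈ 56.3685 mm.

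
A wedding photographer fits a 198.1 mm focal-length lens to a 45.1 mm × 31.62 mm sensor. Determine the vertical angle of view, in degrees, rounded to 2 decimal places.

9.13°

Angle of view α = 2·arctan(h/2f) with h = 31.62 mm and f = 198.1 mm.
h/2f = 0.07981; arctan(0.07981) ≈ 4.5630°, so α ≈ 9.1260°.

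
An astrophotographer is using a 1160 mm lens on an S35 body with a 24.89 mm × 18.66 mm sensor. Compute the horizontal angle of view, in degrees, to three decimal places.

1.229°

Angle of view α = 2·arctan(w/2f) with w = 24.89 mm and f = 1160 mm.
w/2f = 0.01073; arctan(0.01073) ≈ 0.6147°, so α ≈ 1.2293°.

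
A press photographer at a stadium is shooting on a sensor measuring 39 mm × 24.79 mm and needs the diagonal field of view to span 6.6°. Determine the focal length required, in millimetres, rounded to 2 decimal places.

400.73 mm

Sensor diagonal = √(39² + 24.79²) = √2135.5441 ≈ 46.2119 mm.
From α = 2·arctan(d/2f) we get f = d / (2·tan(α/2)).
With d = 46.2119 mm and α/2 = 3.3°, tan(α/2) ≈ 0.05766, so f ≈ 46.2119 / 0.11532 ≈ 400.7305 mm.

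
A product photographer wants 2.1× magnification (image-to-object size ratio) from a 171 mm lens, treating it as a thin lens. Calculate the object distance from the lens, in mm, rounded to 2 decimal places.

252.43 mm

With m = dᵢ/dₒ and 1/f = 1/dₒ + 1/dᵢ, substituting dᵢ = m·dₒ gives 1/f = (1 + 1/m)/dₒ, hence dₒ = f·(1 + 1/m).
dₒ = 171 × (1 + 1/2.1) = 171 × 1.47619 ≈ 252.429 mm.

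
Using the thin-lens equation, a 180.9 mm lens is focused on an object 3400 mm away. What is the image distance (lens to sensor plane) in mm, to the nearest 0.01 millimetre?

191.07 mm

1/dᵢ = 1/f − 1/dₒ = 1/180.9 − 1/3400 = 0.0052338 mm⁻¹.
dᵢ = 1/0.0052338 ≈ 191.0658 mm.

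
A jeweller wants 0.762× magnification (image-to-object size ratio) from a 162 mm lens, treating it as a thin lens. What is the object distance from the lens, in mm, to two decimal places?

With m = dᵢ/dₒ and 1/f = 1/dₒ + 1/dᵢ, substituting dᵢ = m·dₒ gives 1/f = (1 + 1/m)/dₒ, hence dₒ = f·(1 + 1/m).
dₒ = 162 × (1 + 1/0.762) = 162 × 2.31234 ≈ 374.598 mm.

374.60 mm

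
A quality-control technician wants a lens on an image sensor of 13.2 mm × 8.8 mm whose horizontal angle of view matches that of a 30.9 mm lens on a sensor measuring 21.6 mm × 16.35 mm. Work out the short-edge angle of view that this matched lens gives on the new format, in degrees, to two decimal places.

26.23°

Equal horizontal AOV ⇒ f₂ = f₁ · 13.2/21.6 = 30.9 × 0.61111 ≈ 18.8833 mm.
Short-edge AOV on the new format = 2·arctan(8.8 / (2 × 18.8833)) = 2·arctan(0.23301) ≈ 26.2329°.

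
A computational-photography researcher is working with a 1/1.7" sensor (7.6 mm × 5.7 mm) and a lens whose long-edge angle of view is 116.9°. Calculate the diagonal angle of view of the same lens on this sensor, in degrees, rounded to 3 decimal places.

127.679°

From the long-edge AOV: f = 7.6 / (2·tan(58.45°)) = 7.6 / 3.25732 ≈ 2.3332 mm.
Sensor diagonal = √(7.6² + 5.7²) = √90.2500 ≈ 9.5000 mm.
Diagonal AOV = 2·arctan(9.5000 / (2 × 2.3332)) = 2·arctan(2.03582) ≈ 127.6793°.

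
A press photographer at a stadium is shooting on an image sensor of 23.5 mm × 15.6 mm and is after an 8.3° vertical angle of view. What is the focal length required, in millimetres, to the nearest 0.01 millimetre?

107.50 mm

From α = 2·arctan(h/2f) we get f = h / (2·tan(α/2)).
With h = 15.6 mm and α/2 = 4.15°, tan(α/2) ≈ 0.07256, so f ≈ 15.6 / 0.14512 ≈ 107.5001 mm.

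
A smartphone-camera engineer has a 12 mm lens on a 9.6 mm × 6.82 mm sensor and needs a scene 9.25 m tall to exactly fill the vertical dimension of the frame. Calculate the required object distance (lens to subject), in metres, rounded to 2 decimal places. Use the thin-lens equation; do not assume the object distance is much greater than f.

16.29 m

W: 9.25 m = 9250 mm.
Magnification m = h/W = dᵢ/dₒ; combined with 1/f = 1/dₒ + 1/dᵢ this gives dₒ = f·(1 + W/h).
dₒ = 12 mm × (1 + 9250/6.82) = 12 × 1357.3050 ≈ 16287.660 mm = 16.2877 m.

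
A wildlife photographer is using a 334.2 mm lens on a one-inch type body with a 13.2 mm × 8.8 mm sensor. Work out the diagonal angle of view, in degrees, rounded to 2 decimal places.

2.72°

Sensor diagonal = √(13.2² + 8.8²) = √251.6800 ≈ 15.8644 mm.
Angle of view α = 2·arctan(d/2f) with d = 15.8644 mm and f = 334.2 mm.
d/2f = 0.02373; arctan(0.02373) ≈ 1.3597°, so α ≈ 2.7193°.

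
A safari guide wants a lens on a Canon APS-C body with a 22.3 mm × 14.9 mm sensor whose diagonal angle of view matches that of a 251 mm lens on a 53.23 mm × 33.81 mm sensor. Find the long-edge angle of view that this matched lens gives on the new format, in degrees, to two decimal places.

Sensor diagonal = √(53.23² + 33.81²) = √3976.5490 ≈ 63.0599 mm.
Sensor diagonal = √(22.3² + 14.9²) = √719.3000 ≈ 26.8198 mm.
Equal diagonal AOV ⇒ f₂ = f₁ · 26.8198/63.0599 = 251 × 0.42531 ≈ 106.7519 mm.
Long-edge AOV on the new format = 2·arctan(22.3 / (2 × 106.7519)) = 2·arctan(0.10445) ≈ 11.9256°.

11.93°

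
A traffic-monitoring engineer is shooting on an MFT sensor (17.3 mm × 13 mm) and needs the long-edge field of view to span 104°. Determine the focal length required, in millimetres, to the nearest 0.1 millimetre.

6.8 mm

From α = 2·arctan(w/2f) we get f = w / (2·tan(α/2)).
With w = 17.3 mm and α/2 = 52°, tan(α/2) ≈ 1.27994, so f ≈ 17.3 / 2.55988 ≈ 6.7581 mm.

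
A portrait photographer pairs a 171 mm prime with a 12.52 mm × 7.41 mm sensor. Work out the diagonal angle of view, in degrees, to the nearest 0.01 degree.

Sensor diagonal = √(12.52² + 7.41²) = √211.6585 ≈ 14.5485 mm.
Angle of view α = 2·arctan(d/2f) with d = 14.5485 mm and f = 171 mm.
d/2f = 0.04254; arctan(0.04254) ≈ 2.4359°, so α ≈ 4.8717°.

4.87°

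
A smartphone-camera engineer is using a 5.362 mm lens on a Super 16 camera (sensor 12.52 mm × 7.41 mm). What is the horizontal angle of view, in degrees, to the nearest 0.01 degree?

98.84°

Angle of view α = 2·arctan(w/2f) with w = 12.52 mm and f = 5.362 mm.
w/2f = 1.16747; arctan(1.16747) ≈ 49.4183°, so α ≈ 98.8366°.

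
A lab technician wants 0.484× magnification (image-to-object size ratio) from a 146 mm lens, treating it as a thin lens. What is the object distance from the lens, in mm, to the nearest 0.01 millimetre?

447.65 mm

With m = dᵢ/dₒ and 1/f = 1/dₒ + 1/dᵢ, substituting dᵢ = m·dₒ gives 1/f = (1 + 1/m)/dₒ, hence dₒ = f·(1 + 1/m).
dₒ = 146 × (1 + 1/0.484) = 146 × 3.06612 ≈ 447.653 mm.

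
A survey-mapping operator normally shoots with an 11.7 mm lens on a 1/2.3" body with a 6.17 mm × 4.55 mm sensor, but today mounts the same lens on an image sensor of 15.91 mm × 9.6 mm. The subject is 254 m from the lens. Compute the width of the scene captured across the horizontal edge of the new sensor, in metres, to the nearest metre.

345 m

The focal length stays 11.7 mm; the relevant sensor dimension is now w = 15.91 mm. Object distance dₒ = 254 m = 254000 mm.
Thin-lens field width W = w·(dₒ − f)/f = 15.91 × (254000 − 11.7)/11.7 ≈ 345380.671 mm = 345.381 m.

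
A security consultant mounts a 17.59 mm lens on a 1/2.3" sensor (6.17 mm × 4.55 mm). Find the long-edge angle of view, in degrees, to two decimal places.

Angle of view α = 2·arctan(w/2f) with w = 6.17 mm and f = 17.59 mm.
w/2f = 0.17538; arctan(0.17538) ≈ 9.9476°, so α ≈ 19.8952°.

19.90°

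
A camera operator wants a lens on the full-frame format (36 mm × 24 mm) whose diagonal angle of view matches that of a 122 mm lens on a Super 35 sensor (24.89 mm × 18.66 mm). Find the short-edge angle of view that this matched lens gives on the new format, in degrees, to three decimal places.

8.090°

Sensor diagonal = √(24.89² + 18.66²) = √967.7077 ≈ 31.1080 mm.
Sensor diagonal = √(36² + 24²) = √1872.0000 ≈ 43.2666 mm.
Equal diagonal AOV ⇒ f₂ = f₁ · 43.2666/31.1080 = 122 × 1.39085 ≈ 169.6839 mm.
Short-edge AOV on the new format = 2·arctan(24 / (2 × 169.6839)) = 2·arctan(0.07072) ≈ 8.0904°.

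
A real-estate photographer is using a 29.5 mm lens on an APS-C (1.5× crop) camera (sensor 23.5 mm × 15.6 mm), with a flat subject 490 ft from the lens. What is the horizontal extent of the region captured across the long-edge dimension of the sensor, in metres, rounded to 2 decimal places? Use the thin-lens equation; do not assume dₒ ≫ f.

dₒ: 490 ft × 304.8 mm/ft = 149352.00 mm.
Similar triangles through the lens centre give W/dₒ = w/dᵢ; with 1/f = 1/dₒ + 1/dᵢ this gives W = w·(dₒ − f)/f.
W = 23.5 mm × (149352 − 29.5) / 29.5 = 23.5 × 5061.7795 ≈ 118951.818 mm = 118.952 m.

118.95 m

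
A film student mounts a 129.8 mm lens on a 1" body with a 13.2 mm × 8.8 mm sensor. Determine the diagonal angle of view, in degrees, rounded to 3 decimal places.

Sensor diagonal = √(13.2² + 8.8²) = √251.6800 ≈ 15.8644 mm.
Angle of view α = 2·arctan(d/2f) with d = 15.8644 mm and f = 129.8 mm.
d/2f = 0.06111; arctan(0.06111) ≈ 3.4971°, so α ≈ 6.9941°.

6.994°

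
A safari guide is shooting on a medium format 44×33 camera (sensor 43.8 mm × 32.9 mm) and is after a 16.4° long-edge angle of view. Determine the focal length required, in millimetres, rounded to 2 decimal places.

From α = 2·arctan(w/2f) we get f = w / (2·tan(α/2)).
With w = 43.8 mm and α/2 = 8.2°, tan(α/2) ≈ 0.14410, so f ≈ 43.8 / 0.28820 ≈ 151.9755 mm.

151.98 mm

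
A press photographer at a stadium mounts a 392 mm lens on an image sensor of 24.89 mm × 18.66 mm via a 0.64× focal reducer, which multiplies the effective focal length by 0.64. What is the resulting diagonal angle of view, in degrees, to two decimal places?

7.10°

Effective focal length f = 392 × 0.64 = 250.88 mm.
Sensor diagonal = √(24.89² + 18.66²) = √967.7077 ≈ 31.1080 mm.
α = 2·arctan(31.108 / (2 × 250.88)) = 2·arctan(0.06200) ≈ 7.0953°.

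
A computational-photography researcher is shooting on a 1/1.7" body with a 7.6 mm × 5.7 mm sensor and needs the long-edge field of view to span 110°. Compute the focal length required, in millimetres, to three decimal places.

From α = 2·arctan(w/2f) we get f = w / (2·tan(α/2)).
With w = 7.6 mm and α/2 = 55°, tan(α/2) ≈ 1.42815, so f ≈ 7.6 / 2.85630 ≈ 2.6608 mm.

2.661 mm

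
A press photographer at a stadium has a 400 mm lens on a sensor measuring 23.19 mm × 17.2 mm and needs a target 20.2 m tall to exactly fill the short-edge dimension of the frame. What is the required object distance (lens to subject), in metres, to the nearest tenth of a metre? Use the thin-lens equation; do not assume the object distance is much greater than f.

470.2 m

W: 20.2 m = 20200 mm.
Magnification m = h/W = dᵢ/dₒ; combined with 1/f = 1/dₒ + 1/dᵢ this gives dₒ = f·(1 + W/h).
dₒ = 400 mm × (1 + 20200/17.2) = 400 × 1175.4186 ≈ 470167.442 mm = 470.167 m.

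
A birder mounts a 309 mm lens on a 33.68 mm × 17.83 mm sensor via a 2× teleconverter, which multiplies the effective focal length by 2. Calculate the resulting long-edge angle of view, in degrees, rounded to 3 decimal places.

3.122°

Effective focal length f = 309 × 2 = 618 mm.
α = 2·arctan(33.68 / (2 × 618)) = 2·arctan(0.02725) ≈ 3.1218°.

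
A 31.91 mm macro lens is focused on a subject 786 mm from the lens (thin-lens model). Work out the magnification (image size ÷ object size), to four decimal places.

0.0423×

Thin lens: 1/f = 1/dₒ + 1/dᵢ → 1/dᵢ = 1/31.91 − 1/786 = 0.0300659 mm⁻¹, so dᵢ ≈ 33.2603 mm.
Magnification m = dᵢ/dₒ = 33.2603/786 ≈ 0.04232.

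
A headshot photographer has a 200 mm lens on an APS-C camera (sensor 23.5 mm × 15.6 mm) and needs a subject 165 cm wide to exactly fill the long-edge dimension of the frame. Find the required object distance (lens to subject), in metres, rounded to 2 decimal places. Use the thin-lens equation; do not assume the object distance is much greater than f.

14.24 m

W: 165 cm = 1650 mm.
Magnification m = w/W = dᵢ/dₒ; combined with 1/f = 1/dₒ + 1/dᵢ this gives dₒ = f·(1 + W/w).
dₒ = 200 mm × (1 + 1650/23.5) = 200 × 71.2128 ≈ 14242.553 mm = 14.2426 m.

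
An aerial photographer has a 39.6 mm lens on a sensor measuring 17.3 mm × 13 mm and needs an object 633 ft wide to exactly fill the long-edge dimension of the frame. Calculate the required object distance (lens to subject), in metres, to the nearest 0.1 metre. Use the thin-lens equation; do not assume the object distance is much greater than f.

W: 633 ft × 304.8 mm/ft = 192938.39 mm.
Magnification m = w/W = dᵢ/dₒ; combined with 1/f = 1/dₒ + 1/dᵢ this gives dₒ = f·(1 + W/w).
dₒ = 39.6 mm × (1 + 192938/17.3) = 39.6 × 11153.5083 ≈ 441678.929 mm = 441.679 m.

441.7 m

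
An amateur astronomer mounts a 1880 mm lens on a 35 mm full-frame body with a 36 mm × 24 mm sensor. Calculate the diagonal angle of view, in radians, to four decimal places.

0.0230 rad

Sensor diagonal = √(36² + 24²) = √1872.0000 ≈ 43.2666 mm.
Angle of view α = 2·arctan(d/2f) with d = 43.2666 mm and f = 1880 mm.
d/2f = 0.01151; arctan(0.01151) ≈ 0.0115 rad, so α ≈ 0.0230 rad.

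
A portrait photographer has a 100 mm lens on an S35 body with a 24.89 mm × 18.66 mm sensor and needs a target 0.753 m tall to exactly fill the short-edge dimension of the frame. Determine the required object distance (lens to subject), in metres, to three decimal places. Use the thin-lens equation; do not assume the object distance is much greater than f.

4.135 m

W: 0.753 m = 753 mm.
Magnification m = h/W = dᵢ/dₒ; combined with 1/f = 1/dₒ + 1/dᵢ this gives dₒ = f·(1 + W/h).
dₒ = 100 mm × (1 + 753/18.66) = 100 × 41.3537 ≈ 4135.370 mm = 4.13537 m.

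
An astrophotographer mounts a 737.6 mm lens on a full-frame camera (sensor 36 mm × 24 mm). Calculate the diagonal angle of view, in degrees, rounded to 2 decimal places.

Sensor diagonal = √(36² + 24²) = √1872.0000 ≈ 43.2666 mm.
Angle of view α = 2·arctan(d/2f) with d = 43.2666 mm and f = 737.6 mm.
d/2f = 0.02933; arctan(0.02933) ≈ 1.6800°, so α ≈ 3.3599°.

3.36°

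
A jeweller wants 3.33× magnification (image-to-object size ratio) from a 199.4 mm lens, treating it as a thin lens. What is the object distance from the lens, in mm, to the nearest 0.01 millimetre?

259.28 mm

With m = dᵢ/dₒ and 1/f = 1/dₒ + 1/dᵢ, substituting dᵢ = m·dₒ gives 1/f = (1 + 1/m)/dₒ, hence dₒ = f·(1 + 1/m).
dₒ = 199.4 × (1 + 1/3.33) = 199.4 × 1.30030 ≈ 259.280 mm.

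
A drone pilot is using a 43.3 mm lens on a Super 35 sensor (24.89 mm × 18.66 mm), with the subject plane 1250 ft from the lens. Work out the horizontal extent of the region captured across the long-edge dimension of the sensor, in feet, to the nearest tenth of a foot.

dₒ: 1250 ft × 304.8 mm/ft = 380999.99 mm.
Similar triangles through the lens centre give W/dₒ = w/dᵢ; with 1/f = 1/dₒ + 1/dᵢ this gives W = w·(dₒ − f)/f.
W = 24.89 mm × (381000 − 43.3) / 43.3 = 24.89 × 8798.0759 ≈ 218984.110 mm = 218984.110/304.8 ft = 718.452 ft.

718.5 ft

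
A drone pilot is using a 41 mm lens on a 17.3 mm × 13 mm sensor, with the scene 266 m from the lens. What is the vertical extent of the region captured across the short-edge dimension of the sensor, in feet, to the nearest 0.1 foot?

276.7 ft

dₒ: 266 m = 266000 mm.
Similar triangles through the lens centre give W/dₒ = h/dᵢ; with 1/f = 1/dₒ + 1/dᵢ this gives W = h·(dₒ − f)/f.
W = 13 mm × (266000 − 41) / 41 = 13 × 6486.8049 ≈ 84328.463 mm = 84328.463/304.8 ft = 276.668 ft.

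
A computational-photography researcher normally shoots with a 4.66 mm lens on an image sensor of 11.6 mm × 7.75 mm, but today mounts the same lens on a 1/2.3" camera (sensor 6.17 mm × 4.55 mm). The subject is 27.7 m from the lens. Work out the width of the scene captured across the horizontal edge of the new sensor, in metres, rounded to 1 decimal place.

36.7 m

The focal length stays 4.66 mm; the relevant sensor dimension is now w = 6.17 mm. Object distance dₒ = 27.7 m = 27700 mm.
Thin-lens field width W = w·(dₒ − f)/f = 6.17 × (27700 − 4.66)/4.66 ≈ 36669.581 mm = 36.6696 m.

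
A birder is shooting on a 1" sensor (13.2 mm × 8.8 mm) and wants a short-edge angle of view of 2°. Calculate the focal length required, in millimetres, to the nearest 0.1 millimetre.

From α = 2·arctan(h/2f) we get f = h / (2·tan(α/2)).
With h = 8.8 mm and α/2 = 1°, tan(α/2) ≈ 0.01746, so f ≈ 8.8 / 0.03491 ≈ 252.0758 mm.

252.1 mm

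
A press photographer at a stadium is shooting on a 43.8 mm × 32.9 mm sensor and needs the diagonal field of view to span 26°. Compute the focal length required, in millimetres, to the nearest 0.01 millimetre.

Sensor diagonal = √(43.8² + 32.9²) = √3000.8500 ≈ 54.7800 mm.
From α = 2·arctan(d/2f) we get f = d / (2·tan(α/2)).
With d = 54.7800 mm and α/2 = 13°, tan(α/2) ≈ 0.23087, so f ≈ 54.7800 / 0.46174 ≈ 118.6392 mm.

118.64 mm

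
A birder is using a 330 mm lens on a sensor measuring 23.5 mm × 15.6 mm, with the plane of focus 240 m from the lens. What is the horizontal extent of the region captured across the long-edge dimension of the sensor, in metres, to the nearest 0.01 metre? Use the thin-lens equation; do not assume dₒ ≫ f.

17.07 m

dₒ: 240 m = 240000 mm.
Similar triangles through the lens centre give W/dₒ = w/dᵢ; with 1/f = 1/dₒ + 1/dᵢ this gives W = w·(dₒ − f)/f.
W = 23.5 mm × (240000 − 330) / 330 = 23.5 × 726.2727 ≈ 17067.409 mm = 17.0674 m.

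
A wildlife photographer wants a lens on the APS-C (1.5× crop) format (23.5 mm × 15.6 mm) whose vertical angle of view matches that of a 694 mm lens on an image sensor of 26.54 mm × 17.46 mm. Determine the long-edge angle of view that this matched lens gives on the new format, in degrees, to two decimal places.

Equal vertical AOV ⇒ f₂ = f₁ · 15.6/17.46 = 694 × 0.89347 ≈ 620.0687 mm.
Long-edge AOV on the new format = 2·arctan(23.5 / (2 × 620.0687)) = 2·arctan(0.01895) ≈ 2.1712°.

2.17°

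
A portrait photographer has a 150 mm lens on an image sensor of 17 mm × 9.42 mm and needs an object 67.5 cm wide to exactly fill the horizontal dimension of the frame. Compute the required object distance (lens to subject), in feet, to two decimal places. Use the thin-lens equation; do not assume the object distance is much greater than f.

W: 67.5 cm = 675 mm.
Magnification m = w/W = dᵢ/dₒ; combined with 1/f = 1/dₒ + 1/dᵢ this gives dₒ = f·(1 + W/w).
dₒ = 150 mm × (1 + 675/17) = 150 × 40.7059 ≈ 6105.882 mm = 6105.882/304.8 ft = 20.0324 ft.

20.03 ft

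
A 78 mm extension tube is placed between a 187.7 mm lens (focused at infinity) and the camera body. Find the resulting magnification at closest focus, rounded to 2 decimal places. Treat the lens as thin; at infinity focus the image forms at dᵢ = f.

0.42×

The tube moves the image plane from f to f + e, so dᵢ = 187.7 + 78 = 265.7 mm. Focus is achieved when 1/f = 1/dₒ + 1/dᵢ, giving dₒ = 1/(1/f − 1/(f+e)).
Magnification m = dᵢ/dₒ = (f+e)·(1/f − 1/(f+e)) = e/f = 78/187.7 ≈ 0.4156.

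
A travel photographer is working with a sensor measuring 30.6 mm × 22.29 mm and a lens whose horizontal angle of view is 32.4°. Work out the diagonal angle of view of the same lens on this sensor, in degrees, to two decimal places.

From the horizontal AOV: f = 30.6 / (2·tan(16.2°)) = 30.6 / 0.58105 ≈ 52.6629 mm.
Sensor diagonal = √(30.6² + 22.29²) = √1433.2041 ≈ 37.8577 mm.
Diagonal AOV = 2·arctan(37.8577 / (2 × 52.6629)) = 2·arctan(0.35943) ≈ 39.5403°.

39.54°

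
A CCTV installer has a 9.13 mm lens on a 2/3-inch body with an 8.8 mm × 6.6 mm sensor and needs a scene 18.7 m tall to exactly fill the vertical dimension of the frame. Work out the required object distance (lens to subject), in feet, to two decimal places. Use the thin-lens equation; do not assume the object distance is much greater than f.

W: 18.7 m = 18700 mm.
Magnification m = h/W = dᵢ/dₒ; combined with 1/f = 1/dₒ + 1/dᵢ this gives dₒ = f·(1 + W/h).
dₒ = 9.13 mm × (1 + 18700/6.6) = 9.13 × 2834.3333 ≈ 25877.463 mm = 25877.463/304.8 ft = 84.8998 ft.

84.90 ft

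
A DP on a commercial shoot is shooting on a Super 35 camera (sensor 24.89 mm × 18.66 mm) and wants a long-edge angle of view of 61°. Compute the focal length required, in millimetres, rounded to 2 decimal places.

21.13 mm

From α = 2·arctan(w/2f) we get f = w / (2·tan(α/2)).
With w = 24.89 mm and α/2 = 30.5°, tan(α/2) ≈ 0.58905, so f ≈ 24.89 / 1.17809 ≈ 21.1274 mm.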